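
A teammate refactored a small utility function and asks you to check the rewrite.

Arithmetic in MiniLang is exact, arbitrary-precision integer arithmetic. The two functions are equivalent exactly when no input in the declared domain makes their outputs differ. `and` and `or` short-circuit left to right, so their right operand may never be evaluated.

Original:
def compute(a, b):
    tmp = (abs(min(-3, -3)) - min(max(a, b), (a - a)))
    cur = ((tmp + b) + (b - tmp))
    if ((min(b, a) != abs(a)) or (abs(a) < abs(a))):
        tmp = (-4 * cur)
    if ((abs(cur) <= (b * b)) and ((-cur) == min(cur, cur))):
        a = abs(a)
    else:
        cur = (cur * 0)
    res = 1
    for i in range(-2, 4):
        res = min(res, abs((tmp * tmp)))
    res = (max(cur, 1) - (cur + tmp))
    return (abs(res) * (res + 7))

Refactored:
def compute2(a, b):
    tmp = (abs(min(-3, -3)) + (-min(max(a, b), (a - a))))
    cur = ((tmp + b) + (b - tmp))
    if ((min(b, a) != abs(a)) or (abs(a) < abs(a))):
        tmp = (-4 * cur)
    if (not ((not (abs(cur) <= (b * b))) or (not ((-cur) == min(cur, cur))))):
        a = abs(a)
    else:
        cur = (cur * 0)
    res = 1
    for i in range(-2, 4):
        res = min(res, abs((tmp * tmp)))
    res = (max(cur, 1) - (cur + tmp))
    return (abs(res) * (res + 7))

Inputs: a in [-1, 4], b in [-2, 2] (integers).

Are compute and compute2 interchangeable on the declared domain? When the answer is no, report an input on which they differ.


Side by side, the visible changes include: boolean connective usage differs; arithmetic usage differs.
Spot check at a=3, b=0 — compute: tmp=3, then cur=0, then ((min(b, a) != abs(a)) or (abs(a) < abs(a))) is true, then tmp=0, then ((abs(cur) <= (b * b)) and ((-cur) == min(cur, cur))) is true, then a=3, then res=1, then (i=-2), then res=0, then (i=-1), then res=0, then (i=0), then res=0, then (i=1), then res=0, then (i=2), then res=0, then (i=3), then res=0, then res=1, then returns 8. compute2: tmp=3, then cur=0, then ((min(b, a) != abs(a)) or (abs(a) < abs(a))) is true, then tmp=0, then (not ((not (abs(cur) <= (b * b))) or (not ((-cur) == min(cur, cur))))) is true, then a=3, then res=1, then (i=-2), then res=0, then (i=-1), then res=0, then (i=0), then res=0, then (i=1), then res=0, then (i=2), then res=0, then (i=3), then res=0, then res=1, then returns 8. Both give 8.
An exhaustive pass over the 30 declared inputs shows identical outputs.
verdict: equivalent


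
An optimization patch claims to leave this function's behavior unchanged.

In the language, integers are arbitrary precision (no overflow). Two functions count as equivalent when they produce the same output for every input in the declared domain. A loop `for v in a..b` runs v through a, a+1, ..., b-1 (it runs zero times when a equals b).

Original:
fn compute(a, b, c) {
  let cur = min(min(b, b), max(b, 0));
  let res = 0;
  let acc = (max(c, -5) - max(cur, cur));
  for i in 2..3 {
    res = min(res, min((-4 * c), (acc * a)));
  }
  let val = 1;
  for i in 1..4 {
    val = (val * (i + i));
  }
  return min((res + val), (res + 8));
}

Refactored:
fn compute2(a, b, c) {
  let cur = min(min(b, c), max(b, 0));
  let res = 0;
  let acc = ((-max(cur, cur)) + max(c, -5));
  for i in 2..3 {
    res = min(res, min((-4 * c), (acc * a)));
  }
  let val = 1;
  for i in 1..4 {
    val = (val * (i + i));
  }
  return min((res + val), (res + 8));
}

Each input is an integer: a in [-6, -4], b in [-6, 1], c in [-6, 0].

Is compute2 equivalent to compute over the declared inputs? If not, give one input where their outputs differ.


Consider the input a=-6, b=-5, c=-6.
compute: cur = -5; res = 0; acc = 0; [i=2]; res = 0; val = 1; [i=1]; val = 2; [i=2]; val = 8; [i=3]; val = 48; return 8
compute2: cur = -6; res = 0; acc = 1; [i=2]; res = -6; val = 1; [i=1]; val = 2; [i=2]; val = 8; [i=3]; val = 48; return 2
8 != 2, so the rewrite changes behavior.
verdict: not equivalent; witness: a=-6, b=-5, c=-6


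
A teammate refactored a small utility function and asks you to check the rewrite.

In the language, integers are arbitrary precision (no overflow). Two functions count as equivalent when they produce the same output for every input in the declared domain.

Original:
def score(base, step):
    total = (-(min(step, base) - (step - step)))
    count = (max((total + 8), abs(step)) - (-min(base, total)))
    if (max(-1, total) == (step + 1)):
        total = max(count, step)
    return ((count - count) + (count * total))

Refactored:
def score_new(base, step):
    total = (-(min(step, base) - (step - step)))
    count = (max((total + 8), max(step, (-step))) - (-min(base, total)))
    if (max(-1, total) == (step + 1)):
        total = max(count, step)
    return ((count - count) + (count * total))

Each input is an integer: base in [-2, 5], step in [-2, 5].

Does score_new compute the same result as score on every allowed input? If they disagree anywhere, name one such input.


The two are interchangeable: min/max/abs usage differs, and every declared input agrees.
As a probe, take base=1, step=-2: score runs total := 2 | count := 11 | (max(-1, total) == (step + 1)): false | result 22; score_new runs total := 2 | count := 11 | (max(-1, total) == (step + 1)): false | result 22; both end at 22.
An exhaustive pass over the 64 declared inputs shows identical outputs.
verdict: equivalent


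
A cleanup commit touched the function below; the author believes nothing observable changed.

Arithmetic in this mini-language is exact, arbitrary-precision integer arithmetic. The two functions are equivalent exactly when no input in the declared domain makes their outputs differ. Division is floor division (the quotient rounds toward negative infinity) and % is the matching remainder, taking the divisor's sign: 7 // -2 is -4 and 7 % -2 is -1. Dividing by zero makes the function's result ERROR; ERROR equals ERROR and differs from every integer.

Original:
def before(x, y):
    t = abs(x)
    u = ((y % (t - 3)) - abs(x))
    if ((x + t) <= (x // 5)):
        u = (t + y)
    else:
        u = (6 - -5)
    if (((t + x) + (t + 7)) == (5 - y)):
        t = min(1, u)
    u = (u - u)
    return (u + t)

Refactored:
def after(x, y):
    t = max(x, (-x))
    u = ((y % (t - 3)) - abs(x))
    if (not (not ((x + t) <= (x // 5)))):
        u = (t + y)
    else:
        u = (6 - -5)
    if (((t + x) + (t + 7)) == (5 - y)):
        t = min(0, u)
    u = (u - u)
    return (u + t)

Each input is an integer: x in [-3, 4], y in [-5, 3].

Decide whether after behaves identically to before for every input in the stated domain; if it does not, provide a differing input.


There is a counterexample at x=-2, y=-4: 1 on one side, 0 on the other.
before: t := 2 | u := -2 | ((x + t) <= (x // 5)): false | u := 11 | (((t + x) + (t + 7)) == (5 - y)): true | t := 1 | u := 0 | result 1
after: t := 2 | u := -2 | (not (not ((x + t) <= (x // 5)))): false | u := 11 | (((t + x) + (t + 7)) == (5 - y)): true | t := 0 | u := 0 | result 0
verdict: not equivalent; witness: x=-2, y=-4


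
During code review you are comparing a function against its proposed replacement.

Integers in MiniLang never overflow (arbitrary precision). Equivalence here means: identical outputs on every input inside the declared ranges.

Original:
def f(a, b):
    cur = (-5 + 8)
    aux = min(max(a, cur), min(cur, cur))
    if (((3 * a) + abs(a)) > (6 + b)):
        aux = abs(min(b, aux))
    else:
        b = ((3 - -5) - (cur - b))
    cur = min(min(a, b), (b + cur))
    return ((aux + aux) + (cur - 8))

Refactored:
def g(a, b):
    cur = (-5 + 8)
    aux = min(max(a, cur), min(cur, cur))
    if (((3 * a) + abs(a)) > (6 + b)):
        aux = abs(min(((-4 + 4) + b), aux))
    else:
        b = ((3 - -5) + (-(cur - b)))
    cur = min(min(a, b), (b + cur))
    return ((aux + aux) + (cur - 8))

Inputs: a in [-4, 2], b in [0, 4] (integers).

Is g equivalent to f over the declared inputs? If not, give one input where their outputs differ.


The two versions differ — the changes include constant usage differs; also arithmetic usage differs.
As a probe, take a=0, b=2: f runs cur=3, then aux=3, then (((3 * a) + abs(a)) > (6 + b)) is false, then b=7, then cur=0, then returns -2; g runs cur=3, then aux=3, then (((3 * a) + abs(a)) > (6 + b)) is false, then b=7, then cur=0, then returns -2; both end at -2.
Across all 35 domain points the two functions coincide.
verdict: equivalent


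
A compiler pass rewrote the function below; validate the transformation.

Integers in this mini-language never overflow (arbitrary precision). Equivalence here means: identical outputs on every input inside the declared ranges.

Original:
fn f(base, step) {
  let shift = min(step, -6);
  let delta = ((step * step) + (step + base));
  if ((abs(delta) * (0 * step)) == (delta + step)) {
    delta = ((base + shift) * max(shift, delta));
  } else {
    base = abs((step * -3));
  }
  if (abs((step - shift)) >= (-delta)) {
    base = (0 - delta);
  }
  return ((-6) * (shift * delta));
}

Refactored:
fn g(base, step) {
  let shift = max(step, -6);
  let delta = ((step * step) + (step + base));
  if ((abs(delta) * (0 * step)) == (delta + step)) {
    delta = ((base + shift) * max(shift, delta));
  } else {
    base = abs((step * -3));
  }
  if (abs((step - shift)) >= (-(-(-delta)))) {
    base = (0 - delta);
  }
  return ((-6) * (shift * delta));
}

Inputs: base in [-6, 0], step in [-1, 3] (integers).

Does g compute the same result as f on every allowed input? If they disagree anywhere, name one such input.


These are not equivalent — on base=-6, step=-1 the outputs split (-216 vs -36).
f: shift=-6, then delta=-6, then ((abs(delta) * (0 * step)) == (delta + step)) is false, then base=3, then (abs((step - shift)) >= (-delta)) is false, then returns -216
g: shift=-1, then delta=-6, then ((abs(delta) * (0 * step)) == (delta + step)) is false, then base=3, then (abs((step - shift)) >= (-(-(-delta)))) is false, then returns -36
verdict: not equivalent; witness: base=-6, step=-1


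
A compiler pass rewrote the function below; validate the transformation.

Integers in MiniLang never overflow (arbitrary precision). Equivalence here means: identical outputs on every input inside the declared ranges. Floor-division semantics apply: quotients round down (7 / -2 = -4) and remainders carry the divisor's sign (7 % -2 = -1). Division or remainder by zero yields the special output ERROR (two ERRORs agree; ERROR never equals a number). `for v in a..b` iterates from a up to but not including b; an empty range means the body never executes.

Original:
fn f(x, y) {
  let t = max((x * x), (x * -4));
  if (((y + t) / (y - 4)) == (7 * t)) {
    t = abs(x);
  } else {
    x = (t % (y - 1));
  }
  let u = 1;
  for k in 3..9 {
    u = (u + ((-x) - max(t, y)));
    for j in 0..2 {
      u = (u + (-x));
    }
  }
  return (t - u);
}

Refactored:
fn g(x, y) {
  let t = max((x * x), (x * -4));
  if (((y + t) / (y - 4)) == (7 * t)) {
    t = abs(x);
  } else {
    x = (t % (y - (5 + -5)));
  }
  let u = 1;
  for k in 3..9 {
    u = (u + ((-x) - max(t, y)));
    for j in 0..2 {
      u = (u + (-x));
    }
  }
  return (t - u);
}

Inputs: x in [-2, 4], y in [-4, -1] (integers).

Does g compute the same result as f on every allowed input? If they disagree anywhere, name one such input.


Not equivalent: x=-2, y=-4 separates them (19 vs 55).
f: t becomes 8; next (((y + t) / (y - 4)) == (7 * t)) evaluates to false; next x becomes -2; next u becomes 1; next at k=3:; next u becomes -5; next at j=0:; next u becomes -3; next at j=1:; next u becomes -1; next at k=4:; next u becomes -7; next at j=0:; next u becomes -5; next at j=1:; next u becomes -3; next at k=5:; next u becomes -9; next at j=0:; next u becomes -7; next at j=1:; next u becomes -5; next at k=6:; next u becomes -11; next at j=0:; next u becomes -9; next at j=1:; next u becomes -7; next at k=7:; next u becomes -13; next at j=0:; next u becomes -11; next at j=1:; next u becomes -9; next at k=8:; next u becomes -15; next at j=0:; next u becomes -13; next at j=1:; next u becomes -11; next final value 19
g: t becomes 8; next (((y + t) / (y - 4)) == (7 * t)) evaluates to false; next x becomes 0; next u becomes 1; next at k=3:; next u becomes -7; next at j=0:; next u becomes -7; next at j=1:; next u becomes -7; next at k=4:; next u becomes -15; next at j=0:; next u becomes -15; next at j=1:; next u becomes -15; next at k=5:; next u becomes -23; next at j=0:; next u becomes -23; next at j=1:; next u becomes -23; next at k=6:; next u becomes -31; next at j=0:; next u becomes -31; next at j=1:; next u becomes -31; next at k=7:; next u becomes -39; next at j=0:; next u becomes -39; next at j=1:; next u becomes -39; next at k=8:; next u becomes -47; next at j=0:; next u becomes -47; next at j=1:; next u becomes -47; next final value 55
verdict: not equivalent; witness: x=-2, y=-4


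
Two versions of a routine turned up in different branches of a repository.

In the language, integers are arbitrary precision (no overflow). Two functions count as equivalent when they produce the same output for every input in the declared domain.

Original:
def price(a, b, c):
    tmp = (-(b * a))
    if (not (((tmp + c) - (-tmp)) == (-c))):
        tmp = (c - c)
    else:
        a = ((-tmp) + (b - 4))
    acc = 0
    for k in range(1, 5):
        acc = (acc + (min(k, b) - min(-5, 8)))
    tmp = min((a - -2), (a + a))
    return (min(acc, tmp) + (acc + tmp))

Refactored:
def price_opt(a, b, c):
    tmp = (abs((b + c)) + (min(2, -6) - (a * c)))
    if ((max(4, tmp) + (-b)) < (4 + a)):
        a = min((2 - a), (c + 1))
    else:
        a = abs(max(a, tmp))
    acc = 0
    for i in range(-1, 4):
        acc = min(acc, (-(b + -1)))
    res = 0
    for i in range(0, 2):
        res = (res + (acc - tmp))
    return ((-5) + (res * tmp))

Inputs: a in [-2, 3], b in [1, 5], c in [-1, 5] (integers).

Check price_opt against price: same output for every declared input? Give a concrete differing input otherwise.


Take a=-2, b=1, c=-1.
price: tmp := 2 | (not (((tmp + c) - (-tmp)) == (-c))): true | tmp := 0 | acc := 0 | iter k=1: | acc := 6 | iter k=2: | acc := 12 | iter k=3: | acc := 18 | iter k=4: | acc := 24 | tmp := -4 | result 16
price_opt: tmp := -8 | ((max(4, tmp) + (-b)) < (4 + a)): false | a := 2 | acc := 0 | iter i=-1: | acc := 0 | iter i=0: | acc := 0 | iter i=1: | acc := 0 | iter i=2: | acc := 0 | iter i=3: | acc := 0 | res := 0 | iter i=0: | res := 8 | iter i=1: | res := 16 | result -133
16 vs -133 — the two versions disagree here.
verdict: not equivalent; witness: a=-2, b=1, c=-1


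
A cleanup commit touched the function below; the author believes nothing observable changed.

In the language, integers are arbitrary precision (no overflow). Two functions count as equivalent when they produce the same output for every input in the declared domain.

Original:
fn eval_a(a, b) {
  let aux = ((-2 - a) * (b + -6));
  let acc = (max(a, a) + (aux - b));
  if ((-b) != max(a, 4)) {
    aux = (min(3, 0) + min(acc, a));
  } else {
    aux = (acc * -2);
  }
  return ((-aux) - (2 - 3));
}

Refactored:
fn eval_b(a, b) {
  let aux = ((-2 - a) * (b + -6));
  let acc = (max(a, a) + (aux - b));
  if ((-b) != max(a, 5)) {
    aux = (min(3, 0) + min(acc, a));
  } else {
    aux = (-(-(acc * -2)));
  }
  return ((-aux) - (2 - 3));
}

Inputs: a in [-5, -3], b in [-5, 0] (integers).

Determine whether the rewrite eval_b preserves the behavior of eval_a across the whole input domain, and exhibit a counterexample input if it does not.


Not equivalent: a=-5, b=-5 separates them (34 vs -65).
eval_a: aux=-33, then acc=-33, then ((-b) != max(a, 4)) is true, then aux=-33, then returns 34
eval_b: aux=-33, then acc=-33, then ((-b) != max(a, 5)) is false, then aux=66, then returns -65
verdict: not equivalent; witness: a=-5, b=-5


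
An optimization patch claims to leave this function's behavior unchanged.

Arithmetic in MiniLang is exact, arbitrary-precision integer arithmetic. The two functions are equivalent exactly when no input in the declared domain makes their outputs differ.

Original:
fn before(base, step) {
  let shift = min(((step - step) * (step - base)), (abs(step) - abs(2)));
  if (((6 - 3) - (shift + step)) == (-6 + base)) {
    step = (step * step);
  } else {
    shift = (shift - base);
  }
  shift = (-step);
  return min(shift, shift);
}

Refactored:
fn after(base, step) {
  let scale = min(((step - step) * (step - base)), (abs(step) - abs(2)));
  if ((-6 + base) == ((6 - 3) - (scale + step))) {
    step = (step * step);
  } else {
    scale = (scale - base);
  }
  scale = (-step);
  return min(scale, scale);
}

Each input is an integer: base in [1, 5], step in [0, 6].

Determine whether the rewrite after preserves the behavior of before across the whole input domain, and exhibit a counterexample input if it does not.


Behavior is preserved: although local variable names differ, the outputs never diverge.
Spot check at base=5, step=6 — before: shift becomes 0; next (((6 - 3) - (shift + step)) == (-6 + base)) evaluates to false; next shift becomes -5; next shift becomes -6; next final value -6. after: scale becomes 0; next ((-6 + base) == ((6 - 3) - (scale + step))) evaluates to false; next scale becomes -5; next scale becomes -6; next final value -6. Both give -6.
An exhaustive pass over the 35 declared inputs shows identical outputs.
verdict: equivalent


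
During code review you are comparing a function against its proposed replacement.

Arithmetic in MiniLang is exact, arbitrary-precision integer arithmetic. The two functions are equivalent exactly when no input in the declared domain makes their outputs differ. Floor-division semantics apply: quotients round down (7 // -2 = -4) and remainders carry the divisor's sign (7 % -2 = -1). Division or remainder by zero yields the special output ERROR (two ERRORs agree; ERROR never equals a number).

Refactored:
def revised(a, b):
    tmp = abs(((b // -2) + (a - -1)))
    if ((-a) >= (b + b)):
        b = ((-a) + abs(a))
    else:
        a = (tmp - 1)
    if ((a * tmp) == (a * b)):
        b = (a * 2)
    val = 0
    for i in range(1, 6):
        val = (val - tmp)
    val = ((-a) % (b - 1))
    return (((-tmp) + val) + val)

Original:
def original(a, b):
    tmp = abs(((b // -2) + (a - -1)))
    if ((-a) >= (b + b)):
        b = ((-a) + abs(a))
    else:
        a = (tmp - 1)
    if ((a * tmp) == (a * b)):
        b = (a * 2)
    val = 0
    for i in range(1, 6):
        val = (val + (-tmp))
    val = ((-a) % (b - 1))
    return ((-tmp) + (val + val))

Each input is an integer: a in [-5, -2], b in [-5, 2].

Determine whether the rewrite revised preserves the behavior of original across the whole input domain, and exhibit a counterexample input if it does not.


Reading the diff, among the changes: arithmetic usage differs.
One worked example (a=-5, b=1) — original: tmp := 5 | ((-a) >= (b + b)): true | b := 10 | ((a * tmp) == (a * b)): false | val := 0 | iter i=1: | val := -5 | iter i=2: | val := -10 | iter i=3: | val := -15 | iter i=4: | val := -20 | iter i=5: | val := -25 | val := 5 | result 5; revised: tmp := 5 | ((-a) >= (b + b)): true | b := 10 | ((a * tmp) == (a * b)): false | val := 0 | iter i=1: | val := -5 | iter i=2: | val := -10 | iter i=3: | val := -15 | iter i=4: | val := -20 | iter i=5: | val := -25 | val := 5 | result 5; agreement on 5.
Sweeping the whole domain (32 inputs) finds no disagreement.
verdict: equivalent


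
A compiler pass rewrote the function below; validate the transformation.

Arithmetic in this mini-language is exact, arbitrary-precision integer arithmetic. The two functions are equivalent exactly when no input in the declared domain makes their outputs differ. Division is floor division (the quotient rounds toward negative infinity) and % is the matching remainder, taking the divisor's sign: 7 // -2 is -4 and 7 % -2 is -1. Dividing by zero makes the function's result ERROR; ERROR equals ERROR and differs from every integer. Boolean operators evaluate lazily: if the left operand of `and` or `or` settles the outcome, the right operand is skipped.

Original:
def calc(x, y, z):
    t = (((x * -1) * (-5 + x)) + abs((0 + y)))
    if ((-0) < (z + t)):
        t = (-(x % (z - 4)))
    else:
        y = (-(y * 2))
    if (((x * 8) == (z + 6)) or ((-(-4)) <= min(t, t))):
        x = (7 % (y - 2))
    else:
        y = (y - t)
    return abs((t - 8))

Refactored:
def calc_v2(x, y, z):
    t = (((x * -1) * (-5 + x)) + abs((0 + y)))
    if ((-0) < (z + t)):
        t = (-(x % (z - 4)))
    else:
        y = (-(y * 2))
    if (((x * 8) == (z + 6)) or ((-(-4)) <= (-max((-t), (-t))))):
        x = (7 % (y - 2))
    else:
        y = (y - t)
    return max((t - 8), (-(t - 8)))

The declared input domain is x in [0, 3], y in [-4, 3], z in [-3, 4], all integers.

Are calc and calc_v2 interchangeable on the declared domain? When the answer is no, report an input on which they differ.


Side by side, the visible changes include: arithmetic usage differs; and min/max/abs usage differs; and constant usage differs.
As a probe, take x=2, y=-1, z=3: calc runs t=7, then ((-0) < (z + t)) is true, then t=0, then (((x * 8) == (z + 6)) or ((-(-4)) <= min(t, t))) is false, then y=-1, then returns 8; calc_v2 runs t=7, then ((-0) < (z + t)) is true, then t=0, then (((x * 8) == (z + 6)) or ((-(-4)) <= (-max((-t), (-t))))) is false, then y=-1, then returns 8; both end at 8.
Checked all 256 inputs in the declared domain: the outputs agree on every one.
verdict: equivalent


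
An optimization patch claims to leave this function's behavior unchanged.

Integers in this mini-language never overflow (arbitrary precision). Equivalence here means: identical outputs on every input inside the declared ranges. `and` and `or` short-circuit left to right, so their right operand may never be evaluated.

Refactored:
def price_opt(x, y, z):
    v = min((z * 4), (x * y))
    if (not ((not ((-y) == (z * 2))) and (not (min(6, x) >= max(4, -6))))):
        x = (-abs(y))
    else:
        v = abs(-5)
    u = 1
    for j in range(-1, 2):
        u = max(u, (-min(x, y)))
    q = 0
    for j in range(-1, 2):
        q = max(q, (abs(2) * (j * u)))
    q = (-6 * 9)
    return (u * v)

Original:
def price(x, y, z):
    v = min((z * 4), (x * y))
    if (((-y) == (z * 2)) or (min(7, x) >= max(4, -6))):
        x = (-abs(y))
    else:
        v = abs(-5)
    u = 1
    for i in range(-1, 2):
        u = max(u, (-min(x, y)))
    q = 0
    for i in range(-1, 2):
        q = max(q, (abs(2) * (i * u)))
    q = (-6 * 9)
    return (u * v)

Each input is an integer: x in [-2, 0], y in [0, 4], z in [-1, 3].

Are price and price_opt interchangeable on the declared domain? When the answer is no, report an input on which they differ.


The edit looks behavioral (`7` became `6`), but over these ranges it never changes the outcome.
Tracing x=0, y=0, z=2: price: v=0, then (((-y) == (z * 2)) or (min(7, x) >= max(4, -6))) is false, then v=5, then u=1, then (i=-1), then u=1, then (i=0), then u=1, then (i=1), then u=1, then q=0, then (i=-1), then q=0, then (i=0), then q=0, then (i=1), then q=2, then q=-54, then returns 5 | price_opt: v=0, then (not ((not ((-y) == (z * 2))) and (not (min(6, x) >= max(4, -6))))) is false, then v=5, then u=1, then (j=-1), then u=1, then (j=0), then u=1, then (j=1), then u=1, then q=0, then (j=-1), then q=0, then (j=0), then q=0, then (j=1), then q=2, then q=-54, then returns 5 — matching result 5.
An exhaustive pass over the 75 declared inputs shows identical outputs.
verdict: equivalent


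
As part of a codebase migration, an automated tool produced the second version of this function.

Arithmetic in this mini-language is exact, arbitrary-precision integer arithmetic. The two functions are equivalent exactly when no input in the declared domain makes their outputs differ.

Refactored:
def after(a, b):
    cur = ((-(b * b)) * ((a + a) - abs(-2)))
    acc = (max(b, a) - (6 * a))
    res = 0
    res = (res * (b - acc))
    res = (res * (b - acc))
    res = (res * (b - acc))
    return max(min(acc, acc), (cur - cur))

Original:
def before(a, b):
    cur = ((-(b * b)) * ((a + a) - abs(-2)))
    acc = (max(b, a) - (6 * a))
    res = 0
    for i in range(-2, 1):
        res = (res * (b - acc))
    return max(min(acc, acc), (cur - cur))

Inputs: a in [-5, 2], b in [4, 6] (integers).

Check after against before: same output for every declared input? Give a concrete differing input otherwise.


Equivalent — the differences include statement counts differ, arithmetic usage differs, loop structure differs, local variable names differ, yet no declared input distinguishes the two.
One worked example (a=-3, b=4) — before: cur=128, then acc=22, then res=0, then (i=-2), then res=0, then (i=-1), then res=0, then (i=0), then res=0, then returns 22; after: cur=128, then acc=22, then res=0, then res=0, then res=0, then res=0, then returns 22; agreement on 22.
Checked all 24 inputs in the declared domain: the outputs agree on every one.
verdict: equivalent


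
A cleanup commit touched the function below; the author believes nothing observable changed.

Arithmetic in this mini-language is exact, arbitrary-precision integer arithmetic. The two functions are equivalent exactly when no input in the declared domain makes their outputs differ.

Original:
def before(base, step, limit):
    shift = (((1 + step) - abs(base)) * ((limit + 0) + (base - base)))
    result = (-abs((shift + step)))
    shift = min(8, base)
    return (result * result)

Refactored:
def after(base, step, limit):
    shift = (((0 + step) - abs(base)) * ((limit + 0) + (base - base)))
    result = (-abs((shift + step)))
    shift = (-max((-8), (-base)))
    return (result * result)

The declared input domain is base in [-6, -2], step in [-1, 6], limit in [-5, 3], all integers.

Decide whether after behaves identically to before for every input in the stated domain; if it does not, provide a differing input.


The rewrite breaks on base=-6, step=-1, limit=-5, where the results are 841 and 1156.
before: shift := 30 | result := -29 | shift := -6 | result 841
after: shift := 35 | result := -34 | shift := -6 | result 1156
verdict: not equivalent; witness: base=-6, step=-1, limit=-5


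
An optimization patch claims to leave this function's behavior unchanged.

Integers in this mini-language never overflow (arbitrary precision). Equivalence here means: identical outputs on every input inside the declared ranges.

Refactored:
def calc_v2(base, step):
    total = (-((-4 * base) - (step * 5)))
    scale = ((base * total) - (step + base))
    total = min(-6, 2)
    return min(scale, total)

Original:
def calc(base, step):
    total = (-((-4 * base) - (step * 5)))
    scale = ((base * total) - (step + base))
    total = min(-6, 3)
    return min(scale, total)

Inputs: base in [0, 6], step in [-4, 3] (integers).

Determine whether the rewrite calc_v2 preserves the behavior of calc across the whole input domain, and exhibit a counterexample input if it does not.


The one real change (`3` became `2`) has no effect anywhere in the declared ranges; all 56 inputs agree.
verdict: equivalent


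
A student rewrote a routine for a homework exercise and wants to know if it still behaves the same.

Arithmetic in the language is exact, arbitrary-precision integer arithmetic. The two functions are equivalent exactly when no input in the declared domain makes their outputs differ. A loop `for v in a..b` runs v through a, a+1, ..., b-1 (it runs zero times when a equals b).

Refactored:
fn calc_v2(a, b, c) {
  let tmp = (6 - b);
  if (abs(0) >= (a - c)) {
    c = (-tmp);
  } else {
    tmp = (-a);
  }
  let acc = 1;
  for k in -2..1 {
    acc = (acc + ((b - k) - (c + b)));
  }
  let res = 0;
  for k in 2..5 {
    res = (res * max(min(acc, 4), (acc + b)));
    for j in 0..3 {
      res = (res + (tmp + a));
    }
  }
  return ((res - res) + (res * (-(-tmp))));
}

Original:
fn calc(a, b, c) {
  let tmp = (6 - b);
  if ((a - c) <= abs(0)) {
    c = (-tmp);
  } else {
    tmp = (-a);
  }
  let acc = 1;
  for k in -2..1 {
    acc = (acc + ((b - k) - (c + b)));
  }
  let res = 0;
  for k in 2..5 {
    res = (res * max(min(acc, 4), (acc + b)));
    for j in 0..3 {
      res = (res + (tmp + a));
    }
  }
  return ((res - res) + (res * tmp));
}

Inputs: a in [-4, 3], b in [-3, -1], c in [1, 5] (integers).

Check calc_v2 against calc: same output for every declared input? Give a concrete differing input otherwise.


Side by side, the visible changes include: comparison usage differs.
As a probe, take a=3, b=-1, c=3: calc runs tmp = 7; ((a - c) <= abs(0)) -> true; c = -7; acc = 1; [k=-2]; acc = 10; [k=-1]; acc = 18; [k=0]; acc = 25; res = 0; [k=2]; res = 0; [j=0]; res = 10; [j=1]; res = 20; [j=2]; res = 30; [k=3]; res = 720; [j=0]; res = 730; [j=1]; res = 740; [j=2]; res = 750; [k=4]; res = 18000; [j=0]; res = 18010; [j=1]; res = 18020; [j=2]; res = 18030; return 126210; calc_v2 runs tmp = 7; (abs(0) >= (a - c)) -> true; c = -7; acc = 1; [k=-2]; acc = 10; [k=-1]; acc = 18; [k=0]; acc = 25; res = 0; [k=2]; res = 0; [j=0]; res = 10; [j=1]; res = 20; [j=2]; res = 30; [k=3]; res = 720; [j=0]; res = 730; [j=1]; res = 740; [j=2]; res = 750; [k=4]; res = 18000; [j=0]; res = 18010; [j=1]; res = 18020; [j=2]; res = 18030; return 126210; both end at 126210.
Checked all 120 inputs in the declared domain: the outputs agree on every one.
verdict: equivalent


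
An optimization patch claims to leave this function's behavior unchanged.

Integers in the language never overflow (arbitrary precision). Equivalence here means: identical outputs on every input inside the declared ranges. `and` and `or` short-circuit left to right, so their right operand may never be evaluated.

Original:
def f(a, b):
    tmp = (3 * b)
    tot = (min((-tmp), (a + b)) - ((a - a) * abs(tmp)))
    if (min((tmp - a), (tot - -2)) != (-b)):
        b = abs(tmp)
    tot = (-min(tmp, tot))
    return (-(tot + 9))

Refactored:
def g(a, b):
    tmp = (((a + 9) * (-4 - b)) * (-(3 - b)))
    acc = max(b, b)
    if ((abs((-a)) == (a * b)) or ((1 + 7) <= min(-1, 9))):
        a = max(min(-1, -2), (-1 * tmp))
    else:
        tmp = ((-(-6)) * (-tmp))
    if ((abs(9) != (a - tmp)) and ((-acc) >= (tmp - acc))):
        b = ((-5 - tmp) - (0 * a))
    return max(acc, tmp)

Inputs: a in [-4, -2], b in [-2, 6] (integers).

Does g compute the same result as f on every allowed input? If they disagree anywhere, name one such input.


Take a=-4, b=-2.
f: tmp=-6, then tot=-6, then (min((tmp - a), (tot - -2)) != (-b)) is true, then b=6, then tot=6, then returns -15
g: tmp=50, then acc=-2, then ((abs((-a)) == (a * b)) or ((1 + 7) <= min(-1, 9))) is false, then tmp=-300, then ((abs(9) != (a - tmp)) and ((-acc) >= (tmp - acc))) is true, then b=295, then returns -2
-15 against -2: the behavior changed.
verdict: not equivalent; witness: a=-4, b=-2


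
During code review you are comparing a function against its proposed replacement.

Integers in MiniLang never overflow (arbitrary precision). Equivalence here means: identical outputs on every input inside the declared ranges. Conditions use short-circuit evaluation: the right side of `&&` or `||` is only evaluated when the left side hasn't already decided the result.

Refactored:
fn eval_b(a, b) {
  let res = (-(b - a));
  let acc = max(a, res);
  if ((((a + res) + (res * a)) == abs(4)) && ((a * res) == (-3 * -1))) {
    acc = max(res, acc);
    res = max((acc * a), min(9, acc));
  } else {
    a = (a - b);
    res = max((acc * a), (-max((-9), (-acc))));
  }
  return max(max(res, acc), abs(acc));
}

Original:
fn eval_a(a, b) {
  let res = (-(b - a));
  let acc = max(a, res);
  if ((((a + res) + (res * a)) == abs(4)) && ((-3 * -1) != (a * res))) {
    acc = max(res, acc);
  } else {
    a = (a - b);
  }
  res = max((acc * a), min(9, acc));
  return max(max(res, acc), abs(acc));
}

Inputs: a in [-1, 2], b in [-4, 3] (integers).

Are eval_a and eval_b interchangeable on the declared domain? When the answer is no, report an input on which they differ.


Try a=0, b=-4.
eval_a: res becomes 4; next acc becomes 4; next ((((a + res) + (res * a)) == abs(4)) && ((-3 * -1) != (a * res))) evaluates to true; next acc becomes 4; next res becomes 4; next final value 4
eval_b: res becomes 4; next acc becomes 4; next ((((a + res) + (res * a)) == abs(4)) && ((a * res) == (-3 * -1))) evaluates to false; next a becomes 4; next res becomes 16; next final value 16
4 vs 16 — the two versions disagree here.
verdict: not equivalent; witness: a=0, b=-4


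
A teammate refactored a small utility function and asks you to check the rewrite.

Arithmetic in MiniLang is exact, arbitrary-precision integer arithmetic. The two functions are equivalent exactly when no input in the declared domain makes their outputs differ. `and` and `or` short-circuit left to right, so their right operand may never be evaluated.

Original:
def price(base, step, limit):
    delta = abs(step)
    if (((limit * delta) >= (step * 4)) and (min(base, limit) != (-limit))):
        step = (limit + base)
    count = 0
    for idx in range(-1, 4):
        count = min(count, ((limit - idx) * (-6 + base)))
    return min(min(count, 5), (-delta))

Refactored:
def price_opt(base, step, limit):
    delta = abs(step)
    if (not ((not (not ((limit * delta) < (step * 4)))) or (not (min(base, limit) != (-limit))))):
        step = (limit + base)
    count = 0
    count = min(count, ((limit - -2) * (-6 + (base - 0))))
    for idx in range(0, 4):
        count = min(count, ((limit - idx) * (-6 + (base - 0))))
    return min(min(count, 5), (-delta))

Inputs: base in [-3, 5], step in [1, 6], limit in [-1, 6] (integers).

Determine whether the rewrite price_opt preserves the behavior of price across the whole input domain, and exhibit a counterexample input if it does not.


These are not equivalent — on base=-3, step=1, limit=-1 the outputs split (-1 vs -9).
price: delta = 1; (((limit * delta) >= (step * 4)) and (min(base, limit) != (-limit))) -> false; count = 0; [idx=-1]; count = 0; [idx=0]; count = 0; [idx=1]; count = 0; [idx=2]; count = 0; [idx=3]; count = 0; return -1
price_opt: delta = 1; (not ((not (not ((limit * delta) < (step * 4)))) or (not (min(base, limit) != (-limit))))) -> false; count = 0; count = -9; [idx=0]; count = -9; [idx=1]; count = -9; [idx=2]; count = -9; [idx=3]; count = -9; return -9
verdict: not equivalent; witness: base=-3, step=1, limit=-1


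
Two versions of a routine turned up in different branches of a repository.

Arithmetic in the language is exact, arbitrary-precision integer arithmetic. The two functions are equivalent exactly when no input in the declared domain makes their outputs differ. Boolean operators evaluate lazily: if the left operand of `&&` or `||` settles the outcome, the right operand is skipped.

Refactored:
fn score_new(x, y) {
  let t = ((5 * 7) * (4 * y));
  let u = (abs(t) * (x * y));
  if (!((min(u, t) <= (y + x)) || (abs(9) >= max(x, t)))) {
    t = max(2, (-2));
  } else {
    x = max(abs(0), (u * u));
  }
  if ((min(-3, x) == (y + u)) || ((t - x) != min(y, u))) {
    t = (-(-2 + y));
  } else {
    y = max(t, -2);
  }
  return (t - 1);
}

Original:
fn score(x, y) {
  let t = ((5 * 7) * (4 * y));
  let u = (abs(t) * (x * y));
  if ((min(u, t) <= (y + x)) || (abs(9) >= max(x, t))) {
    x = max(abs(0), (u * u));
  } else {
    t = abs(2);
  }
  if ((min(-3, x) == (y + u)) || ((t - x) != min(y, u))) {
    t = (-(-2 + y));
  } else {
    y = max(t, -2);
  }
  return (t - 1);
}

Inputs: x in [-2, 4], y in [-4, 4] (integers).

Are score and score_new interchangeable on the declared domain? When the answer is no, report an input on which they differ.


Side by side, the visible changes include: min/max/abs usage differs; and constant usage differs; and boolean connective usage differs.
Spot check at x=2, y=4 — score: t := 560 | u := 4480 | ((min(u, t) <= (y + x)) || (abs(9) >= max(x, t))): false | t := 2 | ((min(-3, x) == (y + u)) || ((t - x) != min(y, u))): true | t := -2 | result -3. score_new: t := 560 | u := 4480 | (!((min(u, t) <= (y + x)) || (abs(9) >= max(x, t)))): true | t := 2 | ((min(-3, x) == (y + u)) || ((t - x) != min(y, u))): true | t := -2 | result -3. Both give -3.
Every one of the 63 inputs gives matching results.
verdict: equivalent


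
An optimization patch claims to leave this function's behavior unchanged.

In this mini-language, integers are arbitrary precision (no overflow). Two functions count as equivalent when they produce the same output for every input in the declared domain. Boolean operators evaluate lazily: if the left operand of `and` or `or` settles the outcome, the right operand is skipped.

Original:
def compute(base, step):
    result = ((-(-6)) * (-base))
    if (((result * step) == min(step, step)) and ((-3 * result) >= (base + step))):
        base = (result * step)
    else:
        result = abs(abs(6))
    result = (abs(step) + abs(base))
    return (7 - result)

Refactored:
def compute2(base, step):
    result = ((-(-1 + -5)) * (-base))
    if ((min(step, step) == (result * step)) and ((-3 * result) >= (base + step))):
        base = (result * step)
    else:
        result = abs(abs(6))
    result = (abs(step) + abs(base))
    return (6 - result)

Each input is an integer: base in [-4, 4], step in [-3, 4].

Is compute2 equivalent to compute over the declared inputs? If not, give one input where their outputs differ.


Try base=-4, step=-3.
compute: result=24, then (((result * step) == min(step, step)) and ((-3 * result) >= (base + step))) is false, then result=6, then result=7, then returns 0
compute2: result=24, then ((min(step, step) == (result * step)) and ((-3 * result) >= (base + step))) is false, then result=6, then result=7, then returns -1
0 and -1 differ, so these are not the same function on this domain.
verdict: not equivalent; witness: base=-4, step=-3


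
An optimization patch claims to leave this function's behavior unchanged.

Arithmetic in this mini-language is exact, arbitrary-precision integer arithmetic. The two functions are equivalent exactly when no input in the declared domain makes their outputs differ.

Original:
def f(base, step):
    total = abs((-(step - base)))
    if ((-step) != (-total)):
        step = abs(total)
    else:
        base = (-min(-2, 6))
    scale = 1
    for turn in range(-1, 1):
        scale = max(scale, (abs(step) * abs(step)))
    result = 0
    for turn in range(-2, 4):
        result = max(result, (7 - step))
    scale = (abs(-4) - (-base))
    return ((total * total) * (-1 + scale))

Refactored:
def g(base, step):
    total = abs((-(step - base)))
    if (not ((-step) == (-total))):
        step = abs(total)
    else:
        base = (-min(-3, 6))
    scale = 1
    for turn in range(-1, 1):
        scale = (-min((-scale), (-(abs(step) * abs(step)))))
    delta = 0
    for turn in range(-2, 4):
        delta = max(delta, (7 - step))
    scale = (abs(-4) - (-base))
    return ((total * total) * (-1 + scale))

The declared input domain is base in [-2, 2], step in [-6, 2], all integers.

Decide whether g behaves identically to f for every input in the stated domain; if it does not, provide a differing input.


These are not equivalent — on base=0, step=1 the outputs split (5 vs 6).
f: total := 1 | ((-step) != (-total)): false | base := 2 | scale := 1 | iter turn=-1: | scale := 1 | iter turn=0: | scale := 1 | result := 0 | iter turn=-2: | result := 6 | iter turn=-1: | result := 6 | iter turn=0: | result := 6 | iter turn=1: | result := 6 | iter turn=2: | result := 6 | iter turn=3: | result := 6 | scale := 6 | result 5
g: total := 1 | (not ((-step) == (-total))): false | base := 3 | scale := 1 | iter turn=-1: | scale := 1 | iter turn=0: | scale := 1 | delta := 0 | iter turn=-2: | delta := 6 | iter turn=-1: | delta := 6 | iter turn=0: | delta := 6 | iter turn=1: | delta := 6 | iter turn=2: | delta := 6 | iter turn=3: | delta := 6 | scale := 7 | result 6
verdict: not equivalent; witness: base=0, step=1


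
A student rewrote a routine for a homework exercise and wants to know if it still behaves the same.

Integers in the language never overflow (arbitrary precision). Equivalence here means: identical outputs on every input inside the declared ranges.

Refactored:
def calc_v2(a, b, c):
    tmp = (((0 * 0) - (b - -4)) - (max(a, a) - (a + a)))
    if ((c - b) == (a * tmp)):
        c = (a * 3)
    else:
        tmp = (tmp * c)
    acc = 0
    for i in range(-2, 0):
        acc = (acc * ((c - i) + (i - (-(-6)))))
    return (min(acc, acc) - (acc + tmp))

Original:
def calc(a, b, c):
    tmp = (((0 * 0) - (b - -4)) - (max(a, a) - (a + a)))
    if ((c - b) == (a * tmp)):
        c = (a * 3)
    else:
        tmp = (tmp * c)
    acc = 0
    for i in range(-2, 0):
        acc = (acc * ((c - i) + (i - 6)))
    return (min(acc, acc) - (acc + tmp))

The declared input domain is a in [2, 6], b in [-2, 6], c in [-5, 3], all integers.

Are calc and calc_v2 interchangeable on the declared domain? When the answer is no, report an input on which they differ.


Comparing the listings, the differences include: same computation, different form.
One worked example (a=4, b=6, c=-2) — calc: tmp := -6 | ((c - b) == (a * tmp)): false | tmp := 12 | acc := 0 | iter i=-2: | acc := 0 | iter i=-1: | acc := 0 | result -12; calc_v2: tmp := -6 | ((c - b) == (a * tmp)): false | tmp := 12 | acc := 0 | iter i=-2: | acc := 0 | iter i=-1: | acc := 0 | result -12; agreement on -12.
Sweeping the whole domain (405 inputs) finds no disagreement.
verdict: equivalent
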